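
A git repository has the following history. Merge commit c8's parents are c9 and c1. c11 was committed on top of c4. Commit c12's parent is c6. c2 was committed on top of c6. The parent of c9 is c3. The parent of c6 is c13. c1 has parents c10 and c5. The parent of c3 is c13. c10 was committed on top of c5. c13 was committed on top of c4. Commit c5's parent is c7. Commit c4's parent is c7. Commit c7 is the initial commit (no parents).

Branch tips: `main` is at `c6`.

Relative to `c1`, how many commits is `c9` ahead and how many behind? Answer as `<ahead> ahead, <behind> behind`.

4 ahead, 3 behind

Reachable from c9: {c13, c3, c4, c7, c9}.
Reachable from c1: {c1, c10, c5, c7}.
Only in c9's history (ahead): {c13, c3, c4, c9} — 4.
Only in c1's history (behind): {c1, c10, c5} — 3.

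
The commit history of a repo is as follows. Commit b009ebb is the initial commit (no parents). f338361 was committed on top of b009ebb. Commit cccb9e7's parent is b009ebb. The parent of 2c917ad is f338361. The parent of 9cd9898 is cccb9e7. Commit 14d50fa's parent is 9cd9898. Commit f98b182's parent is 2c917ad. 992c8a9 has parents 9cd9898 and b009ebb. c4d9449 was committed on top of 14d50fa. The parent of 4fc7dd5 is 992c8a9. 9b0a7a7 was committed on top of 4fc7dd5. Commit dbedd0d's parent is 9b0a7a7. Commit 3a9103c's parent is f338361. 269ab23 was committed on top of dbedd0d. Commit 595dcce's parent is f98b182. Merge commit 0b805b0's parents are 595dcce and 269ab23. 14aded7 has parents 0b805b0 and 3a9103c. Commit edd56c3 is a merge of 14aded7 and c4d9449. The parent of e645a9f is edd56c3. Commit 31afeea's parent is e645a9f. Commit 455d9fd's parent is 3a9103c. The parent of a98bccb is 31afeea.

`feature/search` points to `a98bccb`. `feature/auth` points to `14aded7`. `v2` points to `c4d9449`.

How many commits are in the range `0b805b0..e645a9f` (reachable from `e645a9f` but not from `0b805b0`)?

6

Reachable from e645a9f: {0b805b0, 14aded7, 14d50fa, 269ab23, 2c917ad, 3a9103c, 4fc7dd5, 595dcce, 992c8a9, 9b0a7a7, 9cd9898, b009ebb, c4d9449, cccb9e7, dbedd0d, e645a9f, edd56c3, f338361, f98b182}.
Reachable from 0b805b0: {0b805b0, 269ab23, 2c917ad, 4fc7dd5, 595dcce, 992c8a9, 9b0a7a7, 9cd9898, b009ebb, cccb9e7, dbedd0d, f338361, f98b182}.
In e645a9f's history but not 0b805b0's: {14aded7, 14d50fa, 3a9103c, c4d9449, e645a9f, edd56c3} — 6 commits.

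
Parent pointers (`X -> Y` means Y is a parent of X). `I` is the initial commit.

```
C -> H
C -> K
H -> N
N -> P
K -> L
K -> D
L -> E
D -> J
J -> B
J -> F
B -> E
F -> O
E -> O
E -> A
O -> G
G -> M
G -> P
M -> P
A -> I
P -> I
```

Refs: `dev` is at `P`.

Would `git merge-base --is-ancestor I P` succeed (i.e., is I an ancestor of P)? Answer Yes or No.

Ancestors of P (commits reachable by following parents): {I, P}.
I is in that set, so it is an ancestor of P.

Yes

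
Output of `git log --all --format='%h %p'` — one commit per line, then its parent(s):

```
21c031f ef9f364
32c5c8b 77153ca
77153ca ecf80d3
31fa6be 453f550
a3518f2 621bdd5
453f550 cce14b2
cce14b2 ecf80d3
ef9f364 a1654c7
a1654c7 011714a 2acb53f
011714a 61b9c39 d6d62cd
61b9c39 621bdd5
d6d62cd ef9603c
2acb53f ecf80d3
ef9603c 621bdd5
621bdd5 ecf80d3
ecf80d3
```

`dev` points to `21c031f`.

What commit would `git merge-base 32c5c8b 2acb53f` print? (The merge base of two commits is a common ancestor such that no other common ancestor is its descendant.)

Ancestors of 32c5c8b: {32c5c8b, 77153ca, ecf80d3}.
Ancestors of 2acb53f: {2acb53f, ecf80d3}.
Common ancestors: {ecf80d3}.
The only common ancestor is ecf80d3, so it is the merge base.

ecf80d3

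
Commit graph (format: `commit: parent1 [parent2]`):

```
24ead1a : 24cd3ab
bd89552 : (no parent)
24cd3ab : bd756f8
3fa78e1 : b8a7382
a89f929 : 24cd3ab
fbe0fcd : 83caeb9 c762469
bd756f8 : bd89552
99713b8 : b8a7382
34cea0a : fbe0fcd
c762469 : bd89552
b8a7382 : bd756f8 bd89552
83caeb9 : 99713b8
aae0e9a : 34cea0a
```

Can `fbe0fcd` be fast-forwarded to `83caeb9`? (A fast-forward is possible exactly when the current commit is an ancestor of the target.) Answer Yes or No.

A fast-forward from fbe0fcd to 83caeb9 is possible iff fbe0fcd is an ancestor of 83caeb9.
Ancestors of 83caeb9: {83caeb9, 99713b8, b8a7382, bd756f8, bd89552}.
fbe0fcd is not among them, so fast-forward is not possible.

No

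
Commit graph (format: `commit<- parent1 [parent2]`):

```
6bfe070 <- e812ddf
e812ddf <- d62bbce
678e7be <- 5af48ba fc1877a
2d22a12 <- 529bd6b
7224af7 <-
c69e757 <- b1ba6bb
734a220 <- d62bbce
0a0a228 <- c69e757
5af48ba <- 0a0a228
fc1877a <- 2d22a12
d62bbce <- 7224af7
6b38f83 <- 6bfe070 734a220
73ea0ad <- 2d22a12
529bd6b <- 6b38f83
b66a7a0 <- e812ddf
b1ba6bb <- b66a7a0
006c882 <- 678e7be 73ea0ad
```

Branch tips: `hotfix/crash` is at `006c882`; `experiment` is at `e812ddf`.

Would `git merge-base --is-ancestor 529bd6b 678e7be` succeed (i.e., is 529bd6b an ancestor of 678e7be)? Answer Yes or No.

Yes

Ancestors of 678e7be (commits reachable by following parents): {0a0a228, 2d22a12, 529bd6b, 5af48ba, 678e7be, 6b38f83, 6bfe070, 7224af7, 734a220, b1ba6bb, b66a7a0, c69e757, d62bbce, e812ddf, fc1877a}.
529bd6b is in that set, so it is an ancestor of 678e7be.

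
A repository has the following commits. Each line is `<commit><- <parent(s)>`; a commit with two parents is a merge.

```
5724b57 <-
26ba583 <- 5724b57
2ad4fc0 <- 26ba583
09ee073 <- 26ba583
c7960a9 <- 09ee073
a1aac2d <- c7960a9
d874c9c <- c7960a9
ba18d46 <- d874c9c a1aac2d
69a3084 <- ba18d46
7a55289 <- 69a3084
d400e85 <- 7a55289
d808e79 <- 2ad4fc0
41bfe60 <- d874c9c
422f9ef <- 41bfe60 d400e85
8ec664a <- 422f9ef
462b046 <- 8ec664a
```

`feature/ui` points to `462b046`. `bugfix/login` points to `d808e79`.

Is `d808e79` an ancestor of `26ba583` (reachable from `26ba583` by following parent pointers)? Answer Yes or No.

Ancestors of 26ba583: {26ba583, 5724b57}.
d808e79 is not in that set, so it is not an ancestor of 26ba583.

No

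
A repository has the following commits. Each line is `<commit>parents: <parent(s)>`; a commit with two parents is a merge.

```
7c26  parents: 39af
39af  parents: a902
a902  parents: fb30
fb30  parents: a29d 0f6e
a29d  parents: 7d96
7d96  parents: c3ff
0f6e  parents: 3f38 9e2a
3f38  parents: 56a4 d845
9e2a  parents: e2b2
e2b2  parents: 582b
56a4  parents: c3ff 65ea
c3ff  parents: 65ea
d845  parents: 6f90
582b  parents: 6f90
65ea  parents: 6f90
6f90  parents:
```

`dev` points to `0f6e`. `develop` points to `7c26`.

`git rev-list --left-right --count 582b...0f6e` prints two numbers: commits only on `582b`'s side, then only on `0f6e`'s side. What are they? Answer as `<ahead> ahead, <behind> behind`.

Reachable from 582b: {582b, 6f90}.
Reachable from 0f6e: {0f6e, 3f38, 56a4, 582b, 65ea, 6f90, 9e2a, c3ff, d845, e2b2}.
Only in 582b's history (ahead): {} — 0.
Only in 0f6e's history (behind): {0f6e, 3f38, 56a4, 65ea, 9e2a, c3ff, d845, e2b2} — 8.

0 ahead, 8 behind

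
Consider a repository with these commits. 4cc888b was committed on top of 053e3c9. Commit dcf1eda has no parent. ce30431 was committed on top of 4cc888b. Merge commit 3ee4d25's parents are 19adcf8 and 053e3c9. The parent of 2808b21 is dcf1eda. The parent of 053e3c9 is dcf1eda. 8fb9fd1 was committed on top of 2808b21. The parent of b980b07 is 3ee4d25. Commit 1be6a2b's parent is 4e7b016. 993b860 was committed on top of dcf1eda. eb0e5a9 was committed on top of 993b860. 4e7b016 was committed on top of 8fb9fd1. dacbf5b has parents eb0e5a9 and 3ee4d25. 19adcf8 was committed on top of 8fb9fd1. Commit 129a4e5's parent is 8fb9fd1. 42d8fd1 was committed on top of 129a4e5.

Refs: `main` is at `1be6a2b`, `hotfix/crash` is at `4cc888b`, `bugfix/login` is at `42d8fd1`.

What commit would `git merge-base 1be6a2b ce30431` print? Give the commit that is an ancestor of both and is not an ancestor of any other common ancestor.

dcf1eda

Ancestors of 1be6a2b: {1be6a2b, 2808b21, 4e7b016, 8fb9fd1, dcf1eda}.
Ancestors of ce30431: {053e3c9, 4cc888b, ce30431, dcf1eda}.
Common ancestors: {dcf1eda}.
The only common ancestor is dcf1eda, so it is the merge base.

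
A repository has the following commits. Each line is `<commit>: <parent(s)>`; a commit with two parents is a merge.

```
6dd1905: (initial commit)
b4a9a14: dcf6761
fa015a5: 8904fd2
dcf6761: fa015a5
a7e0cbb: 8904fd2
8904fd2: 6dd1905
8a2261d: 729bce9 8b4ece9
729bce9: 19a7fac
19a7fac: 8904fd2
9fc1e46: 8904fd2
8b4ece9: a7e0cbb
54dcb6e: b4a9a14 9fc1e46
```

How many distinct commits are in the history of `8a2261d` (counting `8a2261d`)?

Walking parent pointers from 8a2261d: reachable set = {19a7fac, 6dd1905, 729bce9, 8904fd2, 8a2261d, 8b4ece9, a7e0cbb}.
That is 7 commits.

7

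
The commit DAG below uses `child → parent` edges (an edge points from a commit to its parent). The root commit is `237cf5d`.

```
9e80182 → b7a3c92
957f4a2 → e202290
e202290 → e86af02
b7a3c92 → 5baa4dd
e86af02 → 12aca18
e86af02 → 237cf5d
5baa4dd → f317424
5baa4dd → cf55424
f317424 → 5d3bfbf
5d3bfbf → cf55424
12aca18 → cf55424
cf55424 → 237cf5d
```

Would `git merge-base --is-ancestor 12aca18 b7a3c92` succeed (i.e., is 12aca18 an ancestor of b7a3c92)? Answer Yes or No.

Ancestors of b7a3c92: {237cf5d, 5baa4dd, 5d3bfbf, b7a3c92, cf55424, f317424}.
12aca18 is not in that set, so it is not an ancestor of b7a3c92.

No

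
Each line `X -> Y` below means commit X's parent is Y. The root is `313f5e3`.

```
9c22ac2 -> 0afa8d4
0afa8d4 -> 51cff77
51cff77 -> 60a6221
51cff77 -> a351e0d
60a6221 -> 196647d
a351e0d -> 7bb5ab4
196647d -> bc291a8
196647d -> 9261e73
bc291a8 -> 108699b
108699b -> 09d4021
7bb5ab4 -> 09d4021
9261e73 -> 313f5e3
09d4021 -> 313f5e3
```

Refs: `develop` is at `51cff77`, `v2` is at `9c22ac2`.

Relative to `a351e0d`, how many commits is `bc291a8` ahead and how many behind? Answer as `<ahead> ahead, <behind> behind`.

2 ahead, 2 behind

Reachable from bc291a8: {09d4021, 108699b, 313f5e3, bc291a8}.
Reachable from a351e0d: {09d4021, 313f5e3, 7bb5ab4, a351e0d}.
Only in bc291a8's history (ahead): {108699b, bc291a8} — 2.
Only in a351e0d's history (behind): {7bb5ab4, a351e0d} — 2.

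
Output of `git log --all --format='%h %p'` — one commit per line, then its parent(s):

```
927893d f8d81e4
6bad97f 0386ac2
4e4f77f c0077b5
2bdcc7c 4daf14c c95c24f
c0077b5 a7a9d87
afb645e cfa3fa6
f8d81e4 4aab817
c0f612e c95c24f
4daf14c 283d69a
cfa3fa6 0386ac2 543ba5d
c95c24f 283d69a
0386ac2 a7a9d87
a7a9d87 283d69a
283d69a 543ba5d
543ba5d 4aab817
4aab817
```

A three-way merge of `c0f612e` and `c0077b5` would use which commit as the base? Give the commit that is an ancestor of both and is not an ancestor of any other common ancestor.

283d69a

Ancestors of c0f612e: {283d69a, 4aab817, 543ba5d, c0f612e, c95c24f}.
Ancestors of c0077b5: {283d69a, 4aab817, 543ba5d, a7a9d87, c0077b5}.
Common ancestors: {283d69a, 4aab817, 543ba5d}.
Among these, 283d69a is not an ancestor of any other common ancestor — it is the merge base.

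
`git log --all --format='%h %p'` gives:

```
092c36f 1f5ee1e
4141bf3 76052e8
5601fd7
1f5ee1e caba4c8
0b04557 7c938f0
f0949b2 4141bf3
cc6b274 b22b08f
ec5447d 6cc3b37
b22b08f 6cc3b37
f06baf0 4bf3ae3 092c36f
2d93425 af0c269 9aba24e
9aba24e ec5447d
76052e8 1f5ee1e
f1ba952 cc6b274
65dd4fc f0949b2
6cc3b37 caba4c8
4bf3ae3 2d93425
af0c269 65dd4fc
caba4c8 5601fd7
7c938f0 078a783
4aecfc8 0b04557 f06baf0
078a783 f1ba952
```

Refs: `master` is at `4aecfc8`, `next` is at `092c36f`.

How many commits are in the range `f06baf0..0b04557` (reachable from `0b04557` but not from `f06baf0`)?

6

Reachable from 0b04557: {078a783, 0b04557, 5601fd7, 6cc3b37, 7c938f0, b22b08f, caba4c8, cc6b274, f1ba952}.
Reachable from f06baf0: {092c36f, 1f5ee1e, 2d93425, 4141bf3, 4bf3ae3, 5601fd7, 65dd4fc, 6cc3b37, 76052e8, 9aba24e, af0c269, caba4c8, ec5447d, f06baf0, f0949b2}.
In 0b04557's history but not f06baf0's: {078a783, 0b04557, 7c938f0, b22b08f, cc6b274, f1ba952} — 6 commits.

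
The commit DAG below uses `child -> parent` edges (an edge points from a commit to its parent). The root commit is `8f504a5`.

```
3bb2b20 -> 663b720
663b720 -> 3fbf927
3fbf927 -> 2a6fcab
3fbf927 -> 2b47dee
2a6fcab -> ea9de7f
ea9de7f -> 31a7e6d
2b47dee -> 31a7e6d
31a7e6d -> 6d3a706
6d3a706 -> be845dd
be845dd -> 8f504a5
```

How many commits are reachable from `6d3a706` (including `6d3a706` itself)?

Walking parent pointers from 6d3a706: reachable set = {6d3a706, 8f504a5, be845dd}.
That is 3 commits.

3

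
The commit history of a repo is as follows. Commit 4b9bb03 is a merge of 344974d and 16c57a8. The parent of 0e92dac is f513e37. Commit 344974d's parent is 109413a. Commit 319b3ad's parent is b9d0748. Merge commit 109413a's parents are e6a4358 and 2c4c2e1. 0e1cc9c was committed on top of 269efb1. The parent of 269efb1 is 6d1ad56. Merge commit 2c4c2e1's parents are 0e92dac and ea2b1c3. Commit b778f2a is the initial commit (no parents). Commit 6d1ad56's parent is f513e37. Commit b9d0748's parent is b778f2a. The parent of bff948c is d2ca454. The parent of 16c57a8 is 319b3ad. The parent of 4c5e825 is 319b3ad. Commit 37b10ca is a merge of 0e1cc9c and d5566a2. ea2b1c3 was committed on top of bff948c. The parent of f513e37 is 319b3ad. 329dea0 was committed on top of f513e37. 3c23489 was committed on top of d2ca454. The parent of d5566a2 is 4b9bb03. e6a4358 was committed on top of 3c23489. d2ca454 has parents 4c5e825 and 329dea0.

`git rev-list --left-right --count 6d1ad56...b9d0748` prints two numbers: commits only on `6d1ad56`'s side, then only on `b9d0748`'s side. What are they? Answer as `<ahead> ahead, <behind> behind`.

3 ahead, 0 behind

Reachable from 6d1ad56: {319b3ad, 6d1ad56, b778f2a, b9d0748, f513e37}.
Reachable from b9d0748: {b778f2a, b9d0748}.
Only in 6d1ad56's history (ahead): {319b3ad, 6d1ad56, f513e37} — 3.
Only in b9d0748's history (behind): {} — 0.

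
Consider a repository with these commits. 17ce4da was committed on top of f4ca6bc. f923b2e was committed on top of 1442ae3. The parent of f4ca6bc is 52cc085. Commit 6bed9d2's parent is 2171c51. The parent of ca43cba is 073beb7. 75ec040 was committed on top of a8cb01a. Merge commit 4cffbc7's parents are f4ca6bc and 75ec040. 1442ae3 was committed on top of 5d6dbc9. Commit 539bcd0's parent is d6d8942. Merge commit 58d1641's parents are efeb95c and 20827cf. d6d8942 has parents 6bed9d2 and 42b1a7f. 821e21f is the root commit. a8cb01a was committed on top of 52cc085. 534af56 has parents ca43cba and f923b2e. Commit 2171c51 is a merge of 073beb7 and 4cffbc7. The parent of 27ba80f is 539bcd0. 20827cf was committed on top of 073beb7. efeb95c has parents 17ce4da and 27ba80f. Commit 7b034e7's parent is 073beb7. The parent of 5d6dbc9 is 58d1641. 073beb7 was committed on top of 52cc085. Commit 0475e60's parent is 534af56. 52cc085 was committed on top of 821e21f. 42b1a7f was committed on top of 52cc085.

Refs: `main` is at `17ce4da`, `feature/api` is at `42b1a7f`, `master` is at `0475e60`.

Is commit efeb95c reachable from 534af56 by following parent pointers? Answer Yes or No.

Ancestors of 534af56 (commits reachable by following parents): {073beb7, 1442ae3, 17ce4da, 20827cf, 2171c51, 27ba80f, 42b1a7f, 4cffbc7, 52cc085, 534af56, 539bcd0, 58d1641, 5d6dbc9, 6bed9d2, 75ec040, 821e21f, a8cb01a, ca43cba, d6d8942, efeb95c, f4ca6bc, f923b2e}.
efeb95c is in that set, so it is an ancestor of 534af56.

Yes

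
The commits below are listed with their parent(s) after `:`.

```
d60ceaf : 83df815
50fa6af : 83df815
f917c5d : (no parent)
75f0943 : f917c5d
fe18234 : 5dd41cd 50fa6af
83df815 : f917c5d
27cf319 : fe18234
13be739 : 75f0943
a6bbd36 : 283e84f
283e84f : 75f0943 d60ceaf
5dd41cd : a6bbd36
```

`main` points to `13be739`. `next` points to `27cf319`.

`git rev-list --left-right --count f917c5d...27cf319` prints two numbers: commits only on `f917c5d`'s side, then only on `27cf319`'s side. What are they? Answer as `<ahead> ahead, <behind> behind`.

0 ahead, 9 behind

Reachable from f917c5d: {f917c5d}.
Reachable from 27cf319: {27cf319, 283e84f, 50fa6af, 5dd41cd, 75f0943, 83df815, a6bbd36, d60ceaf, f917c5d, fe18234}.
Only in f917c5d's history (ahead): {} — 0.
Only in 27cf319's history (behind): {27cf319, 283e84f, 50fa6af, 5dd41cd, 75f0943, 83df815, a6bbd36, d60ceaf, fe18234} — 9.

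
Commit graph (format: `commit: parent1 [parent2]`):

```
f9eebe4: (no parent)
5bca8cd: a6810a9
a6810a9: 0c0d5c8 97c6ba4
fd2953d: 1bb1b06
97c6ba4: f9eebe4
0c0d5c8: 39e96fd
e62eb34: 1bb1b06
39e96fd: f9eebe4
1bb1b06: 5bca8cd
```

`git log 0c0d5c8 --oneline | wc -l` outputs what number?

3

Walking parent pointers from 0c0d5c8: reachable set = {0c0d5c8, 39e96fd, f9eebe4}.
That is 3 commits.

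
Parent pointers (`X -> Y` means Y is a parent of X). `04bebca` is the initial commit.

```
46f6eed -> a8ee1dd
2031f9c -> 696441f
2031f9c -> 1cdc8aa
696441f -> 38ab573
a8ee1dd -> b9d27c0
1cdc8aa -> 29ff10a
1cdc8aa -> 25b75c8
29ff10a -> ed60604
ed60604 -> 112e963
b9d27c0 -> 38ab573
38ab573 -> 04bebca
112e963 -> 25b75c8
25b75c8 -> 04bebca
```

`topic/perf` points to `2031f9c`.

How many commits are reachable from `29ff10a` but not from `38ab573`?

4

Reachable from 29ff10a: {04bebca, 112e963, 25b75c8, 29ff10a, ed60604}.
Reachable from 38ab573: {04bebca, 38ab573}.
In 29ff10a's history but not 38ab573's: {112e963, 25b75c8, 29ff10a, ed60604} — 4 commits.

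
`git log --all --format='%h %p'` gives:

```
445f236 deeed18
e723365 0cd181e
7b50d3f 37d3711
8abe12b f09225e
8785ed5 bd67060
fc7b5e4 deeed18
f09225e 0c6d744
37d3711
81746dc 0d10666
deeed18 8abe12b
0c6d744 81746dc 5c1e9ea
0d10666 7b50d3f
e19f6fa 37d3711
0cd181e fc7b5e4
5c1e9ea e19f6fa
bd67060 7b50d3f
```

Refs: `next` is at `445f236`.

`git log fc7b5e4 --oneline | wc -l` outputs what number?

11

Walking parent pointers from fc7b5e4: reachable set = {0c6d744, 0d10666, 37d3711, 5c1e9ea, 7b50d3f, 81746dc, 8abe12b, deeed18, e19f6fa, f09225e, fc7b5e4}.
That is 11 commits.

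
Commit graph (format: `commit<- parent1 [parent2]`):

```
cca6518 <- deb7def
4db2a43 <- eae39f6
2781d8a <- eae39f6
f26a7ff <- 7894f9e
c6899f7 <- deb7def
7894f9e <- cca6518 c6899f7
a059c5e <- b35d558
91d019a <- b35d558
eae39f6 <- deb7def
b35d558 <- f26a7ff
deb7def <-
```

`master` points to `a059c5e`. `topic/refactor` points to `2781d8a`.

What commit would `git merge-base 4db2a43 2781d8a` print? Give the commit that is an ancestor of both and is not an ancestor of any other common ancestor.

eae39f6

Ancestors of 4db2a43: {4db2a43, deb7def, eae39f6}.
Ancestors of 2781d8a: {2781d8a, deb7def, eae39f6}.
Common ancestors: {deb7def, eae39f6}.
Among these, eae39f6 is not an ancestor of any other common ancestor — it is the merge base.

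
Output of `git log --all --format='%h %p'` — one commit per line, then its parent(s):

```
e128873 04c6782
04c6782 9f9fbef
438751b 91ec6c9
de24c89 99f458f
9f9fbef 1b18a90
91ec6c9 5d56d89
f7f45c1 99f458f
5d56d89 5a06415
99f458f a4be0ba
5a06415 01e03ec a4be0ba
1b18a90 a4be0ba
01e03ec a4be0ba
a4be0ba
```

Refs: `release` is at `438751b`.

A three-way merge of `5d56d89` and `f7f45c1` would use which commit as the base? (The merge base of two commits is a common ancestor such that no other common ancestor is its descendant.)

Ancestors of 5d56d89: {01e03ec, 5a06415, 5d56d89, a4be0ba}.
Ancestors of f7f45c1: {99f458f, a4be0ba, f7f45c1}.
Common ancestors: {a4be0ba}.
The only common ancestor is a4be0ba, so it is the merge base.

a4be0ba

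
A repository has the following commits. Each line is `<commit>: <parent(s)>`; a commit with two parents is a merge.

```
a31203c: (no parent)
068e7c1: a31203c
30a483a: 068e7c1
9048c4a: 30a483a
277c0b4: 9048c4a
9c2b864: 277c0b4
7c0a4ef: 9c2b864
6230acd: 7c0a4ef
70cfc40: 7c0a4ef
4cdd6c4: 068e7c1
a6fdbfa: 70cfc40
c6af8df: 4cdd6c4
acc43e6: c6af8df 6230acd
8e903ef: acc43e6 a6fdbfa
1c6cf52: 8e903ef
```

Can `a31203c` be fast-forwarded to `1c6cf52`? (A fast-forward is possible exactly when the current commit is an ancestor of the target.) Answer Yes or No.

A fast-forward from a31203c to 1c6cf52 is possible iff a31203c is an ancestor of 1c6cf52.
Ancestors of 1c6cf52: {068e7c1, 1c6cf52, 277c0b4, 30a483a, 4cdd6c4, 6230acd, 70cfc40, 7c0a4ef, 8e903ef, 9048c4a, 9c2b864, a31203c, a6fdbfa, acc43e6, c6af8df}.
a31203c is among them, so fast-forward is possible.

Yes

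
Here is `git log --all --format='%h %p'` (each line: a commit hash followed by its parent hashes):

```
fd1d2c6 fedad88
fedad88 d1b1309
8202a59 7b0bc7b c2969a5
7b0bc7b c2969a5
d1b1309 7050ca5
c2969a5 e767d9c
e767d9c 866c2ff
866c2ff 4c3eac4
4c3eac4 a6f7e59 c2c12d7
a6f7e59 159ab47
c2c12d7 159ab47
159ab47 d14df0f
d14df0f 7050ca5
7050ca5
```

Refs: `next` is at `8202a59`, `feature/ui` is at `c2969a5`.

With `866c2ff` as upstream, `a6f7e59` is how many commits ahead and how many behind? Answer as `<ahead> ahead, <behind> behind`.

Reachable from a6f7e59: {159ab47, 7050ca5, a6f7e59, d14df0f}.
Reachable from 866c2ff: {159ab47, 4c3eac4, 7050ca5, 866c2ff, a6f7e59, c2c12d7, d14df0f}.
Only in a6f7e59's history (ahead): {} — 0.
Only in 866c2ff's history (behind): {4c3eac4, 866c2ff, c2c12d7} — 3.

0 ahead, 3 behind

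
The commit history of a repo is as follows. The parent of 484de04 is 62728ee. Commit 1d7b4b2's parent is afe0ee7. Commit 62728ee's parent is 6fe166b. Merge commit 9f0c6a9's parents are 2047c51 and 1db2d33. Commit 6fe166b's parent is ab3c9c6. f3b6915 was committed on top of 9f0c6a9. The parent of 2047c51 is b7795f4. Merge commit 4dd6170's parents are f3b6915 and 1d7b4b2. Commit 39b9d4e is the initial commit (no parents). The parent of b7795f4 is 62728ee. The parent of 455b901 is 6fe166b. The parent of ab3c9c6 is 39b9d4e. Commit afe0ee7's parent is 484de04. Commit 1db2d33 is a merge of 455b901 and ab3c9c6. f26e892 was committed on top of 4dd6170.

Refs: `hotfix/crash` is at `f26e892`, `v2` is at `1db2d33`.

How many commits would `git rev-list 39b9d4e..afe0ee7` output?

5

Reachable from afe0ee7: {39b9d4e, 484de04, 62728ee, 6fe166b, ab3c9c6, afe0ee7}.
Reachable from 39b9d4e: {39b9d4e}.
In afe0ee7's history but not 39b9d4e's: {484de04, 62728ee, 6fe166b, ab3c9c6, afe0ee7} — 5 commits.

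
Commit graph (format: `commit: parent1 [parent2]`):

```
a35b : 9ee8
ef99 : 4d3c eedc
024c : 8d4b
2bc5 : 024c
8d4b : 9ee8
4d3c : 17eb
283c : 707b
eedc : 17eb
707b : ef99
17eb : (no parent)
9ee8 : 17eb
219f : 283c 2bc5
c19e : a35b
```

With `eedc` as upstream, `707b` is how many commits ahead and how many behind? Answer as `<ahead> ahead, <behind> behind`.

3 ahead, 0 behind

Reachable from 707b: {17eb, 4d3c, 707b, eedc, ef99}.
Reachable from eedc: {17eb, eedc}.
Only in 707b's history (ahead): {4d3c, 707b, ef99} — 3.
Only in eedc's history (behind): {} — 0.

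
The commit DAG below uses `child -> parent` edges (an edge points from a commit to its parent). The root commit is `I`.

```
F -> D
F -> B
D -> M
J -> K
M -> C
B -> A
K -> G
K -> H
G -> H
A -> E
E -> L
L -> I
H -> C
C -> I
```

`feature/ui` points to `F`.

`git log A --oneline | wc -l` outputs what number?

4

Walking parent pointers from A: reachable set = {A, E, I, L}.
That is 4 commits.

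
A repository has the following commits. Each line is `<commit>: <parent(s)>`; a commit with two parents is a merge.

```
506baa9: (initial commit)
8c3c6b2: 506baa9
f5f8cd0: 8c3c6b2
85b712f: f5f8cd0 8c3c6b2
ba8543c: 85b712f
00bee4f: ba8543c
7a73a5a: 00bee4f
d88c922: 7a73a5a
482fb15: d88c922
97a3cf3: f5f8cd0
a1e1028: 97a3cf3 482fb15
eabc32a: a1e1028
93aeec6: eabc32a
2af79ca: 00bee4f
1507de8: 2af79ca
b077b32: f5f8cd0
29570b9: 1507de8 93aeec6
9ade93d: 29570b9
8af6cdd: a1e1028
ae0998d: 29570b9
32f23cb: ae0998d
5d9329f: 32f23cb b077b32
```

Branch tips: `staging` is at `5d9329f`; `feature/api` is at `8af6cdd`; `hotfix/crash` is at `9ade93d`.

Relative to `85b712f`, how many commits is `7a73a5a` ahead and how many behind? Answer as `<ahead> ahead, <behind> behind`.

Reachable from 7a73a5a: {00bee4f, 506baa9, 7a73a5a, 85b712f, 8c3c6b2, ba8543c, f5f8cd0}.
Reachable from 85b712f: {506baa9, 85b712f, 8c3c6b2, f5f8cd0}.
Only in 7a73a5a's history (ahead): {00bee4f, 7a73a5a, ba8543c} — 3.
Only in 85b712f's history (behind): {} — 0.

3 ahead, 0 behind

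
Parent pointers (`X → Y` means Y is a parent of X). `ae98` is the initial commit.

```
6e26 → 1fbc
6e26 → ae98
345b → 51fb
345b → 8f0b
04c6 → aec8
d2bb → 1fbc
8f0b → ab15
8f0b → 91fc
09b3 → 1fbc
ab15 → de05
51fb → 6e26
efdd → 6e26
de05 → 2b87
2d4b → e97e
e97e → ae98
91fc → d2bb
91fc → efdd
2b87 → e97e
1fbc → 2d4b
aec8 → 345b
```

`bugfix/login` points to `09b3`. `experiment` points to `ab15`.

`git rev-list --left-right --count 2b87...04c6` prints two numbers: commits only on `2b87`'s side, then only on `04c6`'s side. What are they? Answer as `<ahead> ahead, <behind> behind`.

Reachable from 2b87: {2b87, ae98, e97e}.
Reachable from 04c6: {04c6, 1fbc, 2b87, 2d4b, 345b, 51fb, 6e26, 8f0b, 91fc, ab15, ae98, aec8, d2bb, de05, e97e, efdd}.
Only in 2b87's history (ahead): {} — 0.
Only in 04c6's history (behind): {04c6, 1fbc, 2d4b, 345b, 51fb, 6e26, 8f0b, 91fc, ab15, aec8, d2bb, de05, efdd} — 13.

0 ahead, 13 behind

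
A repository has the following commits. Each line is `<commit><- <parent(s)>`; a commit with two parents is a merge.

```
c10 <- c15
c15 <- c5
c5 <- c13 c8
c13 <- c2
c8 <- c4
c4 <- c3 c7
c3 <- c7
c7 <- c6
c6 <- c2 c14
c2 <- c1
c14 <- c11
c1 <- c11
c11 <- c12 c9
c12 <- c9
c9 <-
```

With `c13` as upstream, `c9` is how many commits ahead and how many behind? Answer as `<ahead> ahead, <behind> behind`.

Reachable from c9: {c9}.
Reachable from c13: {c1, c11, c12, c13, c2, c9}.
Only in c9's history (ahead): {} — 0.
Only in c13's history (behind): {c1, c11, c12, c13, c2} — 5.

0 ahead, 5 behind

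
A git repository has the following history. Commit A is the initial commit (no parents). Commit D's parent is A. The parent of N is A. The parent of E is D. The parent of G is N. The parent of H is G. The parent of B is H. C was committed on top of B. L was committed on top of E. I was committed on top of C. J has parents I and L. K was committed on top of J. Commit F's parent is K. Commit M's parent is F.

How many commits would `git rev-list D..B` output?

Reachable from B: {A, B, G, H, N}.
Reachable from D: {A, D}.
In B's history but not D's: {B, G, H, N} — 4 commits.

4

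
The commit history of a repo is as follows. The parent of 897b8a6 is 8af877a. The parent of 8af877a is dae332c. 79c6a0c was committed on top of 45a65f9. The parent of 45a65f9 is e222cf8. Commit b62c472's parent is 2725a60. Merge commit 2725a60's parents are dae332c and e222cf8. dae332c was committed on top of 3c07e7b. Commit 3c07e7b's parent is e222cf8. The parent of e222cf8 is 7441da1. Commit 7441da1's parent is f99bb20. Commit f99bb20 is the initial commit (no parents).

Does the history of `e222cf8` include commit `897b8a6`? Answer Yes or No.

No

Ancestors of e222cf8: {7441da1, e222cf8, f99bb20}.
897b8a6 is not in that set, so it is not an ancestor of e222cf8.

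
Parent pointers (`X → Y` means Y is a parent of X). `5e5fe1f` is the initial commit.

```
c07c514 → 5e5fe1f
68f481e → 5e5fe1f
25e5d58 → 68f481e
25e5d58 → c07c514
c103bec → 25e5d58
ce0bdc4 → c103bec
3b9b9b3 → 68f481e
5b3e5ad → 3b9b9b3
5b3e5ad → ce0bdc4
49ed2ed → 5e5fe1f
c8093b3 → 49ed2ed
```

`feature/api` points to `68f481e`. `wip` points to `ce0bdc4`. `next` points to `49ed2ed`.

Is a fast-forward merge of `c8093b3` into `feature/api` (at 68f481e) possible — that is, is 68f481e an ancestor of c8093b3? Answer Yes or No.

A fast-forward from 68f481e to c8093b3 is possible iff 68f481e is an ancestor of c8093b3.
Ancestors of c8093b3: {49ed2ed, 5e5fe1f, c8093b3}.
68f481e is not among them, so fast-forward is not possible.

No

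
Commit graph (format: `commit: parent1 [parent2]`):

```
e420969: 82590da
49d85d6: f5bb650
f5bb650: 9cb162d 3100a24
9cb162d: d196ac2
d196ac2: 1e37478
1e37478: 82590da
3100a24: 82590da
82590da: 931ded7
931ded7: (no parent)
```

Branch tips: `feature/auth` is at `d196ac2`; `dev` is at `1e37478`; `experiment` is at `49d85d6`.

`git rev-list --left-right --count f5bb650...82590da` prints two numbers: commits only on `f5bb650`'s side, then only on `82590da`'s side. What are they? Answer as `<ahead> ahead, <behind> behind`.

Reachable from f5bb650: {1e37478, 3100a24, 82590da, 931ded7, 9cb162d, d196ac2, f5bb650}.
Reachable from 82590da: {82590da, 931ded7}.
Only in f5bb650's history (ahead): {1e37478, 3100a24, 9cb162d, d196ac2, f5bb650} — 5.
Only in 82590da's history (behind): {} — 0.

5 ahead, 0 behind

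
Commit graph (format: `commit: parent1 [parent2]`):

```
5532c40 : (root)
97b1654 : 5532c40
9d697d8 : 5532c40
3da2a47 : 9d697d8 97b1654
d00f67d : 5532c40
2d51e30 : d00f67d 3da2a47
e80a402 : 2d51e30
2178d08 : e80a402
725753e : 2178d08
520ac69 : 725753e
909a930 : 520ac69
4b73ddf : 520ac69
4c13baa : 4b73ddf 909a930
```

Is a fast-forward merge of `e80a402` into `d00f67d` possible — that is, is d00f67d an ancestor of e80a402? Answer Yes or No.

Yes

A fast-forward from d00f67d to e80a402 is possible iff d00f67d is an ancestor of e80a402.
Ancestors of e80a402: {2d51e30, 3da2a47, 5532c40, 97b1654, 9d697d8, d00f67d, e80a402}.
d00f67d is among them, so fast-forward is possible.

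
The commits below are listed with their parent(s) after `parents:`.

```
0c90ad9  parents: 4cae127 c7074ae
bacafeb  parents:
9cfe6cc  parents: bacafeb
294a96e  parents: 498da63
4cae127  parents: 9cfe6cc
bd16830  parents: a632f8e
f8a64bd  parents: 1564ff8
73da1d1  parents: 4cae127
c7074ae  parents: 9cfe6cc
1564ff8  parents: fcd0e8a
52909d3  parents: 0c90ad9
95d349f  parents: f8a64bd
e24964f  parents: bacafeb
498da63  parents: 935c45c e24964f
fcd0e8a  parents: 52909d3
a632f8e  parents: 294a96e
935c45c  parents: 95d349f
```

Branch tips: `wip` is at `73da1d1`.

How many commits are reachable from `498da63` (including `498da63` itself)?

Walking parent pointers from 498da63: reachable set = {0c90ad9, 1564ff8, 498da63, 4cae127, 52909d3, 935c45c, 95d349f, 9cfe6cc, bacafeb, c7074ae, e24964f, f8a64bd, fcd0e8a}.
That is 13 commits.

13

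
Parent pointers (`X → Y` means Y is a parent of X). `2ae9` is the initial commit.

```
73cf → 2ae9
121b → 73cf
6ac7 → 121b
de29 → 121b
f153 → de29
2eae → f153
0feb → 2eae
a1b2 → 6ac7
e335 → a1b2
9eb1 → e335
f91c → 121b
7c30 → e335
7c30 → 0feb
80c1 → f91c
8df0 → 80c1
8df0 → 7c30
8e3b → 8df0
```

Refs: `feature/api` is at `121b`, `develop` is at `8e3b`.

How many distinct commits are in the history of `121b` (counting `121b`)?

3

Walking parent pointers from 121b: reachable set = {121b, 2ae9, 73cf}.
That is 3 commits.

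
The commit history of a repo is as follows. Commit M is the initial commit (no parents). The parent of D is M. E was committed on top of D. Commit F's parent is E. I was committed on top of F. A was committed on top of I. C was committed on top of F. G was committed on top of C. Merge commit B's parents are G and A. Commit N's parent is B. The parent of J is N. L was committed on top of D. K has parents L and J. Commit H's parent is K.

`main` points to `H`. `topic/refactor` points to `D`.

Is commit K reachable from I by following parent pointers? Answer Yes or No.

Ancestors of I: {D, E, F, I, M}.
K is not in that set, so it is not an ancestor of I.

No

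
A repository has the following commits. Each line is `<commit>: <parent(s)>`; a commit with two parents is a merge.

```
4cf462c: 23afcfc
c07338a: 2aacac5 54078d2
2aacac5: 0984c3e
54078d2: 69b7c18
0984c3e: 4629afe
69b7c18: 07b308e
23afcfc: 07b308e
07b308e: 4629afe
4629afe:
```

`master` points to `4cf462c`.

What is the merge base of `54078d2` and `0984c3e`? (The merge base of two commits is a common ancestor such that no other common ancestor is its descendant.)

Ancestors of 54078d2: {07b308e, 4629afe, 54078d2, 69b7c18}.
Ancestors of 0984c3e: {0984c3e, 4629afe}.
Common ancestors: {4629afe}.
The only common ancestor is 4629afe, so it is the merge base.

4629afe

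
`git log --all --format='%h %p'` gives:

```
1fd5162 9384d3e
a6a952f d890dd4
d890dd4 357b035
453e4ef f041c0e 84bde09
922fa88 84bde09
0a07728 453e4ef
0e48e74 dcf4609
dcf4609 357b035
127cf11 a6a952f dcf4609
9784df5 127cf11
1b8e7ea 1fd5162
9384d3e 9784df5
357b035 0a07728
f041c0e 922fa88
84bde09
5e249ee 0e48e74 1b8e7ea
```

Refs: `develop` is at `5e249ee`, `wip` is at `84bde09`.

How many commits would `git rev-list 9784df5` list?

11

Walking parent pointers from 9784df5: reachable set = {0a07728, 127cf11, 357b035, 453e4ef, 84bde09, 922fa88, 9784df5, a6a952f, d890dd4, dcf4609, f041c0e}.
That is 11 commits.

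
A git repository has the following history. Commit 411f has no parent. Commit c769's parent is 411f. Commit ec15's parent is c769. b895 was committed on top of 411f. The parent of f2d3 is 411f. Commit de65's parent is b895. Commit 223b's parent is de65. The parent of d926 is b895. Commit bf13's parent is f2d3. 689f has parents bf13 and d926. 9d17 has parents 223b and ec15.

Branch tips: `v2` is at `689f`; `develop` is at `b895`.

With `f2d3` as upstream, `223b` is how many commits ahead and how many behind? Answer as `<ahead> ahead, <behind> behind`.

Reachable from 223b: {223b, 411f, b895, de65}.
Reachable from f2d3: {411f, f2d3}.
Only in 223b's history (ahead): {223b, b895, de65} — 3.
Only in f2d3's history (behind): {f2d3} — 1.

3 ahead, 1 behind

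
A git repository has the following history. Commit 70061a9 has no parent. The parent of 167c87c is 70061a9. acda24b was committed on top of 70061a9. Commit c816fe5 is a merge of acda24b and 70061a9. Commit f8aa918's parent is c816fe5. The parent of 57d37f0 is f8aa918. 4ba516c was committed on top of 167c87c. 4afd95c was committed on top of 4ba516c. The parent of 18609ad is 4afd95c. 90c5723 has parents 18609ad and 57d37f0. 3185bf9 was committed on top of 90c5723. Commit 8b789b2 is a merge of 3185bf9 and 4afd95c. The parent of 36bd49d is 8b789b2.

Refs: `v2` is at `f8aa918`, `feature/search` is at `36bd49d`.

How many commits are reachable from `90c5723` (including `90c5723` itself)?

Walking parent pointers from 90c5723: reachable set = {167c87c, 18609ad, 4afd95c, 4ba516c, 57d37f0, 70061a9, 90c5723, acda24b, c816fe5, f8aa918}.
That is 10 commits.

10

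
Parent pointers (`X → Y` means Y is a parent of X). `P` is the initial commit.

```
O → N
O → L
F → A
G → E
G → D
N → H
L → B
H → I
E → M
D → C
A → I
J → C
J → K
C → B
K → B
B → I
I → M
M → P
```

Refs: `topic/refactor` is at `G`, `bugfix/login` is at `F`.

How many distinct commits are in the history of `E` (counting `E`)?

3

Walking parent pointers from E: reachable set = {E, M, P}.
That is 3 commits.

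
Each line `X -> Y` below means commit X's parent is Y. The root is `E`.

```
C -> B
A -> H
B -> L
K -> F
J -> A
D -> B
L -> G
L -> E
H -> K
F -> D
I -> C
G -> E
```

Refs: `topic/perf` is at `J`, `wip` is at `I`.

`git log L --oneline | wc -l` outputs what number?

Walking parent pointers from L: reachable set = {E, G, L}.
That is 3 commits.

3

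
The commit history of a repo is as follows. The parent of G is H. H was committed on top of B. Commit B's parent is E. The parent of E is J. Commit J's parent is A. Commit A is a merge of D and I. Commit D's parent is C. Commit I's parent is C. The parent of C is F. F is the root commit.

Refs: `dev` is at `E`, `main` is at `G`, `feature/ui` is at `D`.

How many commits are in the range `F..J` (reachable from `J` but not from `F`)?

5

Reachable from J: {A, C, D, F, I, J}.
Reachable from F: {F}.
In J's history but not F's: {A, C, D, I, J} — 5 commits.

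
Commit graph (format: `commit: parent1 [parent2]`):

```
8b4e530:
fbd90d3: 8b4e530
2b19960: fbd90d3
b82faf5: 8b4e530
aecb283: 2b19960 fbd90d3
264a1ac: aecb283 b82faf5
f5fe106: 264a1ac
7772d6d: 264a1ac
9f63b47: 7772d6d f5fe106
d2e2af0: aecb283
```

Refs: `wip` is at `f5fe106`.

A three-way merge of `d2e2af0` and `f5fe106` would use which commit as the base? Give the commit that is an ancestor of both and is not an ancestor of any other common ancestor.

Ancestors of d2e2af0: {2b19960, 8b4e530, aecb283, d2e2af0, fbd90d3}.
Ancestors of f5fe106: {264a1ac, 2b19960, 8b4e530, aecb283, b82faf5, f5fe106, fbd90d3}.
Common ancestors: {2b19960, 8b4e530, aecb283, fbd90d3}.
Among these, aecb283 is not an ancestor of any other common ancestor — it is the merge base.

aecb283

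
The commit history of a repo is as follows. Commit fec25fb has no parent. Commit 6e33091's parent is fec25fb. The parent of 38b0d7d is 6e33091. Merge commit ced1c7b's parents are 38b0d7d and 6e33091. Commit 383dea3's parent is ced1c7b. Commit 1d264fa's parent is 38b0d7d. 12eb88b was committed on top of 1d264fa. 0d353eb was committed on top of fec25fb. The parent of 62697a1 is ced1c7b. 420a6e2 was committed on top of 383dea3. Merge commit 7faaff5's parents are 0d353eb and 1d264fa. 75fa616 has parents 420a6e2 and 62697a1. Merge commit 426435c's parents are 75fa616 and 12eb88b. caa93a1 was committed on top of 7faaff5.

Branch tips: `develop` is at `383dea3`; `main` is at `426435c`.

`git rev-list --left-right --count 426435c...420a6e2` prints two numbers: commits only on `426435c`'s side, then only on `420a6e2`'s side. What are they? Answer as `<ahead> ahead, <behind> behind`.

5 ahead, 0 behind

Reachable from 426435c: {12eb88b, 1d264fa, 383dea3, 38b0d7d, 420a6e2, 426435c, 62697a1, 6e33091, 75fa616, ced1c7b, fec25fb}.
Reachable from 420a6e2: {383dea3, 38b0d7d, 420a6e2, 6e33091, ced1c7b, fec25fb}.
Only in 426435c's history (ahead): {12eb88b, 1d264fa, 426435c, 62697a1, 75fa616} — 5.
Only in 420a6e2's history (behind): {} — 0.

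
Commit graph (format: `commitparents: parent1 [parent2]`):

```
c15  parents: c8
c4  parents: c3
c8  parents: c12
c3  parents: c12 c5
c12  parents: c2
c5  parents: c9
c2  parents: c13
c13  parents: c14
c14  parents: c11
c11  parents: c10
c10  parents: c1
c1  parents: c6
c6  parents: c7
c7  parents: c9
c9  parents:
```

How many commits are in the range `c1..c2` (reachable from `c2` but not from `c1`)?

5

Reachable from c2: {c1, c10, c11, c13, c14, c2, c6, c7, c9}.
Reachable from c1: {c1, c6, c7, c9}.
In c2's history but not c1's: {c10, c11, c13, c14, c2} — 5 commits.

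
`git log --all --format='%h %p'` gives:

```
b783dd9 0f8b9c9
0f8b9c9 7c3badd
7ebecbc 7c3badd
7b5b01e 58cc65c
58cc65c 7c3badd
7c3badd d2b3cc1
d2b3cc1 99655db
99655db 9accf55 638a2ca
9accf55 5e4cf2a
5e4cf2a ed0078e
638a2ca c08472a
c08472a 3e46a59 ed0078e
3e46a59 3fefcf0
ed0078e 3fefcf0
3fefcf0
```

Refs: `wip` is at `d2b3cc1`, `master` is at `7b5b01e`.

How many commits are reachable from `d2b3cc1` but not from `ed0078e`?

7

Reachable from d2b3cc1: {3e46a59, 3fefcf0, 5e4cf2a, 638a2ca, 99655db, 9accf55, c08472a, d2b3cc1, ed0078e}.
Reachable from ed0078e: {3fefcf0, ed0078e}.
In d2b3cc1's history but not ed0078e's: {3e46a59, 5e4cf2a, 638a2ca, 99655db, 9accf55, c08472a, d2b3cc1} — 7 commits.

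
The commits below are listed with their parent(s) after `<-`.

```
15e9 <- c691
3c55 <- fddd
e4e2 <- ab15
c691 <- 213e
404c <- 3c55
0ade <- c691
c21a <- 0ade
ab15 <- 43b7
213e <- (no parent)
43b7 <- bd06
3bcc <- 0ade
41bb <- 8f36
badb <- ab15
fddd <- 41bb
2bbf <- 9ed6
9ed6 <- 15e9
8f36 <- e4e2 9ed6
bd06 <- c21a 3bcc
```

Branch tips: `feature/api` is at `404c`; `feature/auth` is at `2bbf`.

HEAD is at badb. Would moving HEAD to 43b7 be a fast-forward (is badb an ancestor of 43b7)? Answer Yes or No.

A fast-forward from badb to 43b7 is possible iff badb is an ancestor of 43b7.
Ancestors of 43b7: {0ade, 213e, 3bcc, 43b7, bd06, c21a, c691}.
badb is not among them, so fast-forward is not possible.

No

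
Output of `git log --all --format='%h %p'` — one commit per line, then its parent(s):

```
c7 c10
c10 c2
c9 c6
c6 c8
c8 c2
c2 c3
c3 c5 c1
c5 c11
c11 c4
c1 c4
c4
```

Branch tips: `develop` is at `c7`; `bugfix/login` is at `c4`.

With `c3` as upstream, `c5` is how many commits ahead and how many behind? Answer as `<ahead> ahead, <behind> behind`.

Reachable from c5: {c11, c4, c5}.
Reachable from c3: {c1, c11, c3, c4, c5}.
Only in c5's history (ahead): {} — 0.
Only in c3's history (behind): {c1, c3} — 2.

0 ahead, 2 behind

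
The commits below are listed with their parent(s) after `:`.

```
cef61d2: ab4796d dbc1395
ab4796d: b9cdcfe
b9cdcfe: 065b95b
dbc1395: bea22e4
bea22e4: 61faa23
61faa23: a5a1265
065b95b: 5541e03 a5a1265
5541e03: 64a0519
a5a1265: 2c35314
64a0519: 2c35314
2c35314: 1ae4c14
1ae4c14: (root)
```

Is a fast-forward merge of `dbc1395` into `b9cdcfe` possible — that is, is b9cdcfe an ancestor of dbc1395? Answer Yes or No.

A fast-forward from b9cdcfe to dbc1395 is possible iff b9cdcfe is an ancestor of dbc1395.
Ancestors of dbc1395: {1ae4c14, 2c35314, 61faa23, a5a1265, bea22e4, dbc1395}.
b9cdcfe is not among them, so fast-forward is not possible.

No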